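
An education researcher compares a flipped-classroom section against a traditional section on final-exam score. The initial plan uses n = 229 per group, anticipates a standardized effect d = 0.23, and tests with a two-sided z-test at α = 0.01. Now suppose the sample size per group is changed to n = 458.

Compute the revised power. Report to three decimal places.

With n = 458 per group: δ = d·√(n/2) = 0.23 × √(458/2) = 3.4805. Critical value z_{0.005} = 2.576.
Revised power = Φ(δ − 2.576) + Φ(−δ − 2.576) = Φ(0.905) + Φ(-6.056) = 0.8172 + 0.0000 = 0.8172.

Power ≈ 0.817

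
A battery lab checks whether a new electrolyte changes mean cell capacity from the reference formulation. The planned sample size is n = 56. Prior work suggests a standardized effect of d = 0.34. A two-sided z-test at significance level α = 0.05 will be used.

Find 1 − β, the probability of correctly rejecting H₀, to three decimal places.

Noncentrality parameter: δ = d·√n = 0.34 × √56 = 2.5443
Critical value for a two-sided test at α = 0.05: z_{α/2} = 1.960.
Power = Φ(δ − 1.960) + Φ(−δ − 1.960) = Φ(0.584) + Φ(-4.504) = 0.7205 + 0.0000 = 0.7205.

Power ≈ 0.721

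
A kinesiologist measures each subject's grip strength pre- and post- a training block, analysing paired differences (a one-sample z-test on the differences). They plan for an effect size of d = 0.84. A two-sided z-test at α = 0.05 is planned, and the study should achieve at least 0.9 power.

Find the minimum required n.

n = 15

Set Φ(δ − 1.960) = 0.9; then δ − 1.960 = Φ⁻¹(0.9) = 1.282, giving δ = 3.242.
(For δ > 0 the lower-tail rejection region contributes negligibly to power, so the one-term inversion is standard.)
δ = d·√n ⇒ n = (δ/d)² = (3.242 / 0.84)² = 14.89.
Rounding up, n = 15.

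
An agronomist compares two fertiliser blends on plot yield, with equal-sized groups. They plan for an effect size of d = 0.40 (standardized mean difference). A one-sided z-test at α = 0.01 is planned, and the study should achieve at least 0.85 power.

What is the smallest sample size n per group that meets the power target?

n = 142 per group

Set Φ(δ − 2.326) = 0.85; then δ − 2.326 = Φ⁻¹(0.85) = 1.036, giving δ = 3.363.
δ = d·√(n/2) ⇒ n = 2(δ/d)² = 2 × (3.363 / 0.40)² = 141.35.
Round up to the next whole unit.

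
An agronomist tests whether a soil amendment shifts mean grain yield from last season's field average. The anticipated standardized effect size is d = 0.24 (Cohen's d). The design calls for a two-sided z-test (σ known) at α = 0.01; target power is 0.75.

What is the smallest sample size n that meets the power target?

For power 0.75 need Φ(δ − z_{0.005}) = 0.75, so δ = z_{0.005} + z_{0.25} = 2.576 + 0.674 = 3.250.
(The Φ(−δ − z_{α/2}) term is vanishingly small for δ > 0 and is dropped in the standard sample-size formula.)
δ = d·√n ⇒ n = (δ/d)² = (3.250 / 0.24)² = 183.41.
Rounding up, n = 184.

n = 184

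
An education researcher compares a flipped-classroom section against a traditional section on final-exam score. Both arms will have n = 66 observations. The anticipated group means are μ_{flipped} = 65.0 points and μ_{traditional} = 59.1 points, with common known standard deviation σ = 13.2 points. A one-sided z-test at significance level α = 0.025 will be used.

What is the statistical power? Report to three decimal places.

Standardized effect: d = |μ_{flipped} − μ_{traditional}| / σ = |65.0 − 59.1| / 13.2 = 0.4470
Noncentrality parameter: δ = d·√(n/2) = 0.4470 × √(66/2) = 2.5676
One-sided α = 0.025 → critical value z_{0.025} = 1.960.
Power = P(Z > 1.960 − δ) = Φ(0.608) = 0.7283.

Power ≈ 0.728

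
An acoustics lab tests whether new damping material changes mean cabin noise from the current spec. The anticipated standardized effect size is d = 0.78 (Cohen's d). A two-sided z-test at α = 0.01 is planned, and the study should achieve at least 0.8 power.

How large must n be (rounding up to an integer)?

Set Φ(δ − 2.576) = 0.8; then δ − 2.576 = Φ⁻¹(0.8) = 0.842, giving δ = 3.417.
(Ignoring the negligible lower-tail rejection probability gives the usual closed-form inversion.)
δ = d·√n ⇒ n = (δ/d)² = (3.417 / 0.78)² = 19.20.
Rounding up, n = 20.

n = 20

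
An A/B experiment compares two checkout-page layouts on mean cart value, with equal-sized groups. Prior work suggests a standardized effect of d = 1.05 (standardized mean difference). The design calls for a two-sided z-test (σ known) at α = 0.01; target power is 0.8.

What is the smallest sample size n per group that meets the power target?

n = 22 per group

For power 0.8 need Φ(δ − z_{0.005}) = 0.8, so δ = z_{0.005} + z_{0.20} = 2.576 + 0.842 = 3.417.
(Ignoring the negligible lower-tail rejection probability gives the usual closed-form inversion.)
δ = d·√(n/2) ⇒ n = 2(δ/d)² = 2 × (3.417 / 1.05)² = 21.19.
Round up to the next whole unit.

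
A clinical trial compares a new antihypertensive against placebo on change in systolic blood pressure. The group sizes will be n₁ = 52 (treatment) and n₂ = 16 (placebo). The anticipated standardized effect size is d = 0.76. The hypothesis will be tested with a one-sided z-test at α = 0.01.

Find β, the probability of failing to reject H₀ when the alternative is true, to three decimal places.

Noncentrality parameter: δ = d / √(1/n₁ + 1/n₂) = 0.76 / √(1/52 + 1/16) = 2.6584
Critical value for a one-sided test at α = 0.01: z_α = 2.326.
Power = Φ(δ − 2.326) = Φ(0.332) = 0.6301.
Type II error: β = 1 − power = 1 − 0.6301 = 0.3699.

β ≈ 0.370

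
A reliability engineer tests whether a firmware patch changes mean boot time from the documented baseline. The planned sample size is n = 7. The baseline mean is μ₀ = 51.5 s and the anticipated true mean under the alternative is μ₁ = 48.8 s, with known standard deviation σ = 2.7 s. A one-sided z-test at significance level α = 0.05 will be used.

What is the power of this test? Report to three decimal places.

Standardized effect: d = |μ₁ − μ₀| / σ = |48.8 − 51.5| / 2.7 = 1.0000
Noncentrality parameter: δ = d·√n = 1.0000 × √7 = 2.6458
Critical value for a one-sided test at α = 0.05: z_α = 1.645.
Power = Φ(δ − 1.645) = Φ(1.001) = 0.8416.

Power ≈ 0.842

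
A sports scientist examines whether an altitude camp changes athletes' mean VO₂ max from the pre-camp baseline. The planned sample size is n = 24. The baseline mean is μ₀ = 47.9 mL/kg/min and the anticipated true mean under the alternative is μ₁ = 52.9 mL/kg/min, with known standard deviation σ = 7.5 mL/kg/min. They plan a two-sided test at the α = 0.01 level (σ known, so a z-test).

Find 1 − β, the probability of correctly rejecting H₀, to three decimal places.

Standardized effect: d = |μ₁ − μ₀| / σ = |52.9 − 47.9| / 7.5 = 0.6667
Noncentrality parameter: δ = d·√n = 0.6667 × √24 = 3.2660
Critical value for a two-sided test at α = 0.01: z_{α/2} = 2.576.
Power = Φ(δ − 2.576) + Φ(−δ − 2.576) = Φ(0.690) + Φ(-5.842) = 0.7550 + 0.0000 = 0.7550.

Power ≈ 0.755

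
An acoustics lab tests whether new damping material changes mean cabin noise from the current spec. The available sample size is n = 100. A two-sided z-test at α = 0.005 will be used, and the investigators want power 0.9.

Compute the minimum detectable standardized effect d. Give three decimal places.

d ≈ 0.409

Need Φ(δ − 2.807) = 0.9, so δ = 2.807 + 1.282 = 4.089.
(Lower-tail contribution to power is negligible for δ > 0.)
δ = d·√n ⇒ d = δ/√n = 4.089/√100 = 0.4089.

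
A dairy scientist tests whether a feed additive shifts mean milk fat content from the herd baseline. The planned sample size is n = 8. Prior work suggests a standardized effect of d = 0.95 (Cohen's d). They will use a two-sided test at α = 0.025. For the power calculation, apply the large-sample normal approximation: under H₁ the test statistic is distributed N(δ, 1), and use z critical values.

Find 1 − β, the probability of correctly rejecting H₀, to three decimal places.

Noncentrality parameter: δ = d·√n = 0.95 × √8 = 2.6870
Critical value for a two-sided test at α = 0.025: z_{α/2} = 2.241.
Power = Φ(δ − 2.241) + Φ(−δ − 2.241) = Φ(0.446) + Φ(-4.928) = 0.6721 + 0.0000 = 0.6721.

Power ≈ 0.672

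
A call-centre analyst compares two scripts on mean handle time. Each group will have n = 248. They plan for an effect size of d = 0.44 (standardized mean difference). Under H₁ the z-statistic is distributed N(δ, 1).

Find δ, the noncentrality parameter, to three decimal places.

δ ≈ 4.900

δ = d·√(n/2) = 0.44 × √(248/2) = 4.8996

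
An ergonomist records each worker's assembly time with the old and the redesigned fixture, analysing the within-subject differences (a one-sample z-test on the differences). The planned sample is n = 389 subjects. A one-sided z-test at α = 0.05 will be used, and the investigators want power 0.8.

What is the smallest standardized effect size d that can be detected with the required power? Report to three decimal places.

Need Φ(δ − 1.645) = 0.8, so δ = 1.645 + 0.842 = 2.486.
δ = d·√n ⇒ d = δ/√n = 2.486/√389 = 0.1261.

d ≈ 0.126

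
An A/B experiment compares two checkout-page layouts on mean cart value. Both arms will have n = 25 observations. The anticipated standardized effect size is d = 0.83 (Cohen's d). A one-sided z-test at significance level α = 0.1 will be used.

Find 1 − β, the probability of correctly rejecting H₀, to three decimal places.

Power ≈ 0.951

Noncentrality parameter: δ = d·√(n/2) = 0.83 × √(25/2) = 2.9345
Critical value for a one-sided test at α = 0.1: z_α = 1.282.
Power = P(Z > 1.282 − δ) = Φ(1.653) = 0.9508.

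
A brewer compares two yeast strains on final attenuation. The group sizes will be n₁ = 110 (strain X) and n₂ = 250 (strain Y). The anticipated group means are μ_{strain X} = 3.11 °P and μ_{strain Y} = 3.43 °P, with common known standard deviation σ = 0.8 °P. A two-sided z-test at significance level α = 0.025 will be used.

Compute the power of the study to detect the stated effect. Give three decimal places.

Power ≈ 0.895

Standardized effect: d = |μ_{strain X} − μ_{strain Y}| / σ = |3.11 − 3.43| / 0.8 = 0.4000
Noncentrality parameter: δ = d / √(1/n₁ + 1/n₂) = 0.4000 / √(1/110 + 1/250) = 3.4960
Critical value for a two-sided test at α = 0.025: z_{α/2} = 2.241.
Power = Φ(δ − 2.241) + Φ(−δ − 2.241) = Φ(1.255) + Φ(-5.737) = 0.8952 + 0.0000 = 0.8952.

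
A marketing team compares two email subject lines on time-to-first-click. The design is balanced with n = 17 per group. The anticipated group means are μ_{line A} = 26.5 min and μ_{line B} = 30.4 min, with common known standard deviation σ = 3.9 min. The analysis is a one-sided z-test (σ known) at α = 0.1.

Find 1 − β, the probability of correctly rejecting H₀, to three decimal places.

Power ≈ 0.949

Standardized effect: d = |μ_{line A} − μ_{line B}| / σ = |26.5 − 30.4| / 3.9 = 1.0000
Noncentrality parameter: δ = d·√(n/2) = 1.0000 × √(17/2) = 2.9155
One-sided α = 0.1 → critical value z_{0.1} = 1.282.
Power = P(Z > 1.282 − δ) = Φ(1.634) = 0.9489.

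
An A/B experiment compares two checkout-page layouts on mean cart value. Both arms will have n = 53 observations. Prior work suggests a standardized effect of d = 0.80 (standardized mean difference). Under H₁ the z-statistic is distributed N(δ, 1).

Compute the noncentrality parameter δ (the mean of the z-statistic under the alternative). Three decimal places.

δ = d·√(n/2) = 0.80 × √(53/2) = 4.1183

δ ≈ 4.118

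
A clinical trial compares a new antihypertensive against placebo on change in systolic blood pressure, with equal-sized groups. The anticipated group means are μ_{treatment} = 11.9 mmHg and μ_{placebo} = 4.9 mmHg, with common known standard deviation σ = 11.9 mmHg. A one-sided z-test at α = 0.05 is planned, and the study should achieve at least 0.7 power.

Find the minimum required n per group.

Standardized effect: d = |μ_{treatment} − μ_{placebo}| / σ = |11.9 − 4.9| / 11.9 = 0.5882
For power 0.7 need Φ(δ − z_{0.05}) = 0.7, so δ = z_{0.05} + z_{0.30} = 1.645 + 0.524 = 2.169.
δ = d·√(n/2) ⇒ n = 2(δ/d)² = 2 × (2.169 / 0.5882)² = 27.20.
Round up to the next whole unit.

n = 28 per group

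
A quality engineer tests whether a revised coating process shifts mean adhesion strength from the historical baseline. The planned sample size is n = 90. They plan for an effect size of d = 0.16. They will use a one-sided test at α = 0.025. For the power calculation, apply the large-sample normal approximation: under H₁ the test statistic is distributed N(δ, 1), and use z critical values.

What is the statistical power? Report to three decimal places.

Noncentrality parameter: δ = d·√n = 0.16 × √90 = 1.5179
One-sided α = 0.025 → critical value z_{0.025} = 1.960.
Power = Φ(δ − 1.960) = Φ(-0.442) = 0.3292.

Power ≈ 0.329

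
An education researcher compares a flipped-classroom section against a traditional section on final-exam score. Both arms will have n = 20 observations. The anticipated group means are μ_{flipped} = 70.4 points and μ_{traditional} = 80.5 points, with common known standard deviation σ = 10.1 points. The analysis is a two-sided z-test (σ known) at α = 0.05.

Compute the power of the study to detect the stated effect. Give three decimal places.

Power ≈ 0.885

Standardized effect: d = |μ_{flipped} − μ_{traditional}| / σ = |70.4 − 80.5| / 10.1 = 1.0000
Noncentrality parameter: δ = d·√(n/2) = 1.0000 × √(20/2) = 3.1623
Critical value for a two-sided test at α = 0.05: z_{α/2} = 1.960.
Power = Φ(δ − 1.960) + Φ(−δ − 1.960) = Φ(1.202) + Φ(-5.122) = 0.8854 + 0.0000 = 0.8854.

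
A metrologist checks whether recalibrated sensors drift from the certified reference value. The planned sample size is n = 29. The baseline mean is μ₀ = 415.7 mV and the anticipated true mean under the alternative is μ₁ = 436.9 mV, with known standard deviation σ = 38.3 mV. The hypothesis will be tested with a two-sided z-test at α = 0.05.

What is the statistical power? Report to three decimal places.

Standardized effect: d = |μ₁ − μ₀| / σ = |436.9 − 415.7| / 38.3 = 0.5535
Noncentrality parameter: δ = d·√n = 0.5535 × √29 = 2.9808
Critical value for a two-sided test at α = 0.05: z_{α/2} = 1.960.
Power = Φ(δ − 1.960) + Φ(−δ − 1.960) = Φ(1.021) + Φ(-4.941) = 0.8463 + 0.0000 = 0.8463.

Power ≈ 0.846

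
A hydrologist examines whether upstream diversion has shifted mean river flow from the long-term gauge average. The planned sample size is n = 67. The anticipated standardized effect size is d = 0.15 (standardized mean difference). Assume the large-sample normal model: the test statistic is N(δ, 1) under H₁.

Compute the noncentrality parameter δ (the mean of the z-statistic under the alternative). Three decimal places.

δ = d·√n = 0.15 × √67 = 1.2278

δ ≈ 1.228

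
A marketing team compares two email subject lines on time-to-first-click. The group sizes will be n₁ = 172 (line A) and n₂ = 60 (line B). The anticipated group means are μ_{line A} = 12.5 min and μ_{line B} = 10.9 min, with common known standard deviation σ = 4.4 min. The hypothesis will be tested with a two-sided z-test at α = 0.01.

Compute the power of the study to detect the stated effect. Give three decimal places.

Standardized effect: d = |μ_{line A} − μ_{line B}| / σ = |12.5 − 10.9| / 4.4 = 0.3636
Noncentrality parameter: δ = d / √(1/n₁ + 1/n₂) = 0.3636 / √(1/172 + 1/60) = 2.4253
Critical value for a two-sided test at α = 0.01: z_{α/2} = 2.576.
Power = Φ(δ − 2.576) + Φ(−δ − 2.576) = Φ(-0.151) + Φ(-5.001) = 0.4402 + 0.0000 = 0.4402.

Power ≈ 0.440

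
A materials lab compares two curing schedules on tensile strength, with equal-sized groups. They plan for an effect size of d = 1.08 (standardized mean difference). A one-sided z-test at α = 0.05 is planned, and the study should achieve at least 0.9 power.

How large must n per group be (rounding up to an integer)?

n = 15 per group

Set Φ(δ − 1.645) = 0.9; then δ − 1.645 = Φ⁻¹(0.9) = 1.282, giving δ = 2.926.
δ = d·√(n/2) ⇒ n = 2(δ/d)² = 2 × (2.926 / 1.08)² = 14.68.
Round up to the next whole unit.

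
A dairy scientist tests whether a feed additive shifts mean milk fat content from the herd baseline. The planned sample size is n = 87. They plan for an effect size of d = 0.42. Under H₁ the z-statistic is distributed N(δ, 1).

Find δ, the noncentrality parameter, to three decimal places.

The noncentrality parameter scales effect size by the design's sample-size factor: δ = d·√n = 0.42 × √87 = 3.9175

δ ≈ 3.917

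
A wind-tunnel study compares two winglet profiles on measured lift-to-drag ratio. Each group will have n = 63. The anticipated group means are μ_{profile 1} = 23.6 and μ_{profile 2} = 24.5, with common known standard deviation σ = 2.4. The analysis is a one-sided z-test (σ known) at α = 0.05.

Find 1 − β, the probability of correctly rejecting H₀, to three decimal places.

Standardized effect: d = |μ_{profile 1} − μ_{profile 2}| / σ = |23.6 − 24.5| / 2.4 = 0.3750
Noncentrality parameter: δ = d·√(n/2) = 0.3750 × √(63/2) = 2.1047
Critical value for a one-sided test at α = 0.05: z_α = 1.645.
Power = Φ(δ − 1.645) = Φ(0.460) = 0.6772.

Power ≈ 0.677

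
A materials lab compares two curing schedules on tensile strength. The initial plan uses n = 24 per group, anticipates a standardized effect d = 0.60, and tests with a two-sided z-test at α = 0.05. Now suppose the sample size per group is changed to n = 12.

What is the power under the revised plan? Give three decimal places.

With n = 12 per group: δ = d·√(n/2) = 0.60 × √(12/2) = 1.4697. Critical value z_{0.025} = 1.960.
Revised power = Φ(δ − 1.960) + Φ(−δ − 1.960) = Φ(-0.490) + Φ(-3.430) = 0.3120 + 0.0003 = 0.3123.

Power ≈ 0.312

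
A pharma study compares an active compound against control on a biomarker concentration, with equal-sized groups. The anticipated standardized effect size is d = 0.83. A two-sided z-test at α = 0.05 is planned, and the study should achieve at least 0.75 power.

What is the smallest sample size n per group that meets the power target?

n = 21 per group

Set Φ(δ − 1.960) = 0.75; then δ − 1.960 = Φ⁻¹(0.75) = 0.674, giving δ = 2.634.
(Ignoring the negligible lower-tail rejection probability gives the usual closed-form inversion.)
δ = d·√(n/2) ⇒ n = 2(δ/d)² = 2 × (2.634 / 0.83)² = 20.15.
Round up to the next whole unit.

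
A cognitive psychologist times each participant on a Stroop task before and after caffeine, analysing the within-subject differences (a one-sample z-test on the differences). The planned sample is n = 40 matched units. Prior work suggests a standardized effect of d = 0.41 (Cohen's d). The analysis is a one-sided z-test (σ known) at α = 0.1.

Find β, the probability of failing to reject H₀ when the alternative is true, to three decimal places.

β ≈ 0.095

Noncentrality parameter: λ = d·√n = 0.41 × √40 = 2.5931
Critical value for a one-sided test at α = 0.1: z_α = 1.282.
Power = Φ(λ − 1.282) = Φ(1.312) = 0.9052.
Type II error: β = 1 − power = 1 − 0.9052 = 0.0948.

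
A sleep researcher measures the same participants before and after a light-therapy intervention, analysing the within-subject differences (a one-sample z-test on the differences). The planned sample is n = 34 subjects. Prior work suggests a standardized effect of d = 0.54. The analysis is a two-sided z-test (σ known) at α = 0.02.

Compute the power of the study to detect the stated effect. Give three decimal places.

Noncentrality parameter: δ = d·√n = 0.54 × √34 = 3.1487
Two-sided α = 0.02 → critical value z_{0.01} = 2.326.
Power = Φ(δ − 2.326) + Φ(−δ − 2.326) = Φ(0.822) + Φ(-5.475) = 0.7946 + 0.0000 = 0.7946.

Power ≈ 0.795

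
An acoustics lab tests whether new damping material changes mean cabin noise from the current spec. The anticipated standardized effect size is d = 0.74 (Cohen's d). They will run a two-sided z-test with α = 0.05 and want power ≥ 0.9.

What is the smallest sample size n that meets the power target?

n = 20

For power 0.9 need Φ(δ − z_{0.025}) = 0.9, so δ = z_{0.025} + z_{0.10} = 1.960 + 1.282 = 3.242.
(Ignoring the negligible lower-tail rejection probability gives the usual closed-form inversion.)
δ = d·√n ⇒ n = (δ/d)² = (3.242 / 0.74)² = 19.19.
Rounding up, n = 20.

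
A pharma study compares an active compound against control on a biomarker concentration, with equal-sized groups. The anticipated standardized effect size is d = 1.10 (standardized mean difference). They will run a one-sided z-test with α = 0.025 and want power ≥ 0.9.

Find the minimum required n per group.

n = 18 per group

For power 0.9 need Φ(δ − z_{0.025}) = 0.9, so δ = z_{0.025} + z_{0.10} = 1.960 + 1.282 = 3.242.
δ = d·√(n/2) ⇒ n = 2(δ/d)² = 2 × (3.242 / 1.10)² = 17.37.
Rounding up, n = 18 per group.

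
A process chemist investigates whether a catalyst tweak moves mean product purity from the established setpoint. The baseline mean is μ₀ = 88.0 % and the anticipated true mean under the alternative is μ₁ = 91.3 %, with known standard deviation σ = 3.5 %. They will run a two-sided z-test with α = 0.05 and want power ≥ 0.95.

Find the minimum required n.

n = 15

Standardized effect: d = |μ₁ − μ₀| / σ = |91.3 − 88.0| / 3.5 = 0.9429
Set Φ(δ − 1.960) = 0.95; then δ − 1.960 = Φ⁻¹(0.95) = 1.645, giving δ = 3.605.
(The Φ(−δ − z_{α/2}) term is vanishingly small for δ > 0 and is dropped in the standard sample-size formula.)
δ = d·√n ⇒ n = (δ/d)² = (3.605 / 0.9429)² = 14.62.
Rounding up, n = 15.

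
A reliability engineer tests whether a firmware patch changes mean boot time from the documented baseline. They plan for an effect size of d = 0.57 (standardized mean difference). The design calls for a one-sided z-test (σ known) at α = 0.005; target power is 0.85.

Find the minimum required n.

For power 0.85 need Φ(δ − z_{0.005}) = 0.85, so δ = z_{0.005} + z_{0.15} = 2.576 + 1.036 = 3.612.
δ = d·√n ⇒ n = (δ/d)² = (3.612 / 0.57)² = 40.16.
Round up to the next whole unit.

n = 41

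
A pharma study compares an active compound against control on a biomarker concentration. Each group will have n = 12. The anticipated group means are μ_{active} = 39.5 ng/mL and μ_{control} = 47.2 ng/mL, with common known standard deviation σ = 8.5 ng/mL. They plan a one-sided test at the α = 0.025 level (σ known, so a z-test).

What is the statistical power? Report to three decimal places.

Power ≈ 0.602

Standardized effect: d = |μ_{active} − μ_{control}| / σ = |39.5 − 47.2| / 8.5 = 0.9059
Noncentrality parameter: δ = d·√(n/2) = 0.9059 × √(12/2) = 2.2189
Critical value for a one-sided test at α = 0.025: z_α = 1.960.
Power = P(Z > 1.960 − δ) = Φ(0.259) = 0.6022.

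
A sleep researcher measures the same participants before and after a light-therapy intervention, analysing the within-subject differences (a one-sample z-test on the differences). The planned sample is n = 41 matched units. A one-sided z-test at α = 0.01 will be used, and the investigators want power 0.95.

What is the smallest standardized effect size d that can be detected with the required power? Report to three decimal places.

d ≈ 0.620

Need Φ(δ − 2.326) = 0.95, so δ = 2.326 + 1.645 = 3.971.
δ = d·√n ⇒ d = δ/√n = 3.971/√41 = 0.6202.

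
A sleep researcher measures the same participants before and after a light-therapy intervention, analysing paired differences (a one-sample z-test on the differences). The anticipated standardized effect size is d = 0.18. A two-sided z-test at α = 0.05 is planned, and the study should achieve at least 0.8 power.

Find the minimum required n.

Set Φ(δ − 1.960) = 0.8; then δ − 1.960 = Φ⁻¹(0.8) = 0.842, giving δ = 2.802.
(The Φ(−δ − z_{α/2}) term is vanishingly small for δ > 0 and is dropped in the standard sample-size formula.)
δ = d·√n ⇒ n = (δ/d)² = (2.802 / 0.18)² = 242.25.
Rounding up, n = 243.

n = 243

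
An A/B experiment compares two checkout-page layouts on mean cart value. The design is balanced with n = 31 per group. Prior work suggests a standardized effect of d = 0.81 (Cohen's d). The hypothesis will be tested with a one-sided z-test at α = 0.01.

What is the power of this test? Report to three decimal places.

Noncentrality parameter: δ = d·√(n/2) = 0.81 × √(31/2) = 3.1890
One-sided α = 0.01 → critical value z_{0.01} = 2.326.
Power = Φ(δ − 2.326) = Φ(0.863) = 0.8058.

Power ≈ 0.806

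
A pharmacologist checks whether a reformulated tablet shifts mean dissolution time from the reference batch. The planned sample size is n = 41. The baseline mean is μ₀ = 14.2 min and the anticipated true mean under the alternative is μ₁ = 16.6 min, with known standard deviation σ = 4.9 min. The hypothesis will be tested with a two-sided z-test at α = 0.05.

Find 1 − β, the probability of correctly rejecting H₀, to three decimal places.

Power ≈ 0.880

Standardized effect: d = |μ₁ − μ₀| / σ = |16.6 − 14.2| / 4.9 = 0.4898
Noncentrality parameter: δ = d·√n = 0.4898 × √41 = 3.1362
Critical value for a two-sided test at α = 0.05: z_{α/2} = 1.960.
Power = Φ(δ − 1.960) + Φ(−δ − 1.960) = Φ(1.176) + Φ(-5.096) = 0.8803 + 0.0000 = 0.8803.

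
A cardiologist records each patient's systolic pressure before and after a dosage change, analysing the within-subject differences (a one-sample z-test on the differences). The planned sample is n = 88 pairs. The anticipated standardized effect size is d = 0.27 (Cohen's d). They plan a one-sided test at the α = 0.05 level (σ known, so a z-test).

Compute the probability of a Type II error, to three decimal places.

β ≈ 0.187

Noncentrality parameter: δ = d·√n = 0.27 × √88 = 2.5328
One-sided α = 0.05 → critical value z_{0.05} = 1.645.
Power = P(Z > 1.645 − δ) = Φ(0.888) = 0.8127.
Type II error: β = 1 − power = 1 − 0.8127 = 0.1873.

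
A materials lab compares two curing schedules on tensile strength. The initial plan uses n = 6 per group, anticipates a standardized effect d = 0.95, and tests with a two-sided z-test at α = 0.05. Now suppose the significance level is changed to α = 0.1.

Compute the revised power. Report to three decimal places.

Power ≈ 0.501

δ = d·√(n/2) = 0.95 × √(6/2) = 1.6454 (unchanged). New critical value: z_{0.05} = 1.645.
Revised power = Φ(δ − 1.645) + Φ(−δ − 1.645) = Φ(0.001) + Φ(-3.290) = 0.5002 + 0.0005 = 0.5007.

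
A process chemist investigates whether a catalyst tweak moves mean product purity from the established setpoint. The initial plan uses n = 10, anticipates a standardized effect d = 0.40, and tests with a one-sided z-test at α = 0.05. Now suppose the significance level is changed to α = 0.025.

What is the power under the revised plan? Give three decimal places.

Power ≈ 0.244

δ = d·√n = 0.40 × √10 = 1.2649 (unchanged). New critical value: z_{0.025} = 1.960.
Revised power = P(Z > 1.960 − δ) = Φ(-0.695) = 0.2435.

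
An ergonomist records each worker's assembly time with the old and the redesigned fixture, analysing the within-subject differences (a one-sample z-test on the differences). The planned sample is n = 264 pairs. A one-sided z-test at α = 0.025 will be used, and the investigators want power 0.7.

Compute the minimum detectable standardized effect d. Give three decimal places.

d ≈ 0.153

Need Φ(δ − 1.960) = 0.7, so δ = 1.960 + 0.524 = 2.484.
δ = d·√n ⇒ d = δ/√n = 2.484/√264 = 0.1529.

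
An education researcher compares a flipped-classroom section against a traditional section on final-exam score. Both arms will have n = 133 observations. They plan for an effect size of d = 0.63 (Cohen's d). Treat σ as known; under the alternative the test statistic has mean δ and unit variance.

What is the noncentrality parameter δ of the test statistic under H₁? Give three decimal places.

δ ≈ 5.137

δ = d·√(n/2) = 0.63 × √(133/2) = 5.1375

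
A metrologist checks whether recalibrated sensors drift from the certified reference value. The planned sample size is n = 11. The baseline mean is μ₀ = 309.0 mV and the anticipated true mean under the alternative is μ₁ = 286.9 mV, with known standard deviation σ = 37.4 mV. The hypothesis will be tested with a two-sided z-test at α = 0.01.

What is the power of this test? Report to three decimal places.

Power ≈ 0.269

Standardized effect: d = |μ₁ − μ₀| / σ = |286.9 − 309.0| / 37.4 = 0.5909
Noncentrality parameter: δ = d·√n = 0.5909 × √11 = 1.9598
Critical value for a two-sided test at α = 0.01: z_{α/2} = 2.576.
Power = Φ(δ − 2.576) + Φ(−δ − 2.576) = Φ(-0.616) + Φ(-4.536) = 0.2689 + 0.0000 = 0.2689.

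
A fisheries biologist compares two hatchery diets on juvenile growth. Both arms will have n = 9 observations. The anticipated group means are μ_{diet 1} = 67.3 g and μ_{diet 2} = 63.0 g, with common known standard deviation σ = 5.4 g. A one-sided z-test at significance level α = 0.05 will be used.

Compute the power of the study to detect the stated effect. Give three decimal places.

Standardized effect: d = |μ_{diet 1} − μ_{diet 2}| / σ = |67.3 − 63.0| / 5.4 = 0.7963
Noncentrality parameter: λ = d·√(n/2) = 0.7963 × √(9/2) = 1.6892
One-sided α = 0.05 → critical value z_{0.05} = 1.645.
Power = Φ(λ − 1.645) = Φ(0.044) = 0.5177.

Power ≈ 0.518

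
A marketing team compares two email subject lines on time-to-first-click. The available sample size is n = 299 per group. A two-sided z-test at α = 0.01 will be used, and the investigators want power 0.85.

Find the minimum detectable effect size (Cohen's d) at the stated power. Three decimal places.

Required noncentrality: δ = z_{0.005} + z_{0.15} = 2.576 + 1.036 = 3.612.
(The second rejection-region term Φ(−δ − z_{α/2}) is negligible and dropped.)
δ = d·√(n/2) ⇒ d = δ/√(n/2) = 3.612/√(299/2) = 0.2954.

d ≈ 0.295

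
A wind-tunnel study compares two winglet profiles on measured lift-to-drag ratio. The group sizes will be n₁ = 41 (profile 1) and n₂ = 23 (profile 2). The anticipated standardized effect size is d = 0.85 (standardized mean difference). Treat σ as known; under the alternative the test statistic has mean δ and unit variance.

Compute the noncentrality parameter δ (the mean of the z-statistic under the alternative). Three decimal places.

The noncentrality parameter scales effect size by the design's sample-size factor: δ = d / √(1/n₁ + 1/n₂) = 0.85 / √(1/41 + 1/23) = 3.2628

δ ≈ 3.263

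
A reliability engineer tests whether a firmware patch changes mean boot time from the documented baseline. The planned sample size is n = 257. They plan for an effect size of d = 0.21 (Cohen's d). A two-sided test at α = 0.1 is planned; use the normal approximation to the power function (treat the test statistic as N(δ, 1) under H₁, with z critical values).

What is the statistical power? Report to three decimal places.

Power ≈ 0.957

Noncentrality parameter: λ = d·√n = 0.21 × √257 = 3.3666
Critical value for a two-sided test at α = 0.1: z_{α/2} = 1.645.
Power = Φ(λ − 1.645) + Φ(−λ − 1.645) = Φ(1.722) + Φ(-5.011) = 0.9574 + 0.0000 = 0.9574.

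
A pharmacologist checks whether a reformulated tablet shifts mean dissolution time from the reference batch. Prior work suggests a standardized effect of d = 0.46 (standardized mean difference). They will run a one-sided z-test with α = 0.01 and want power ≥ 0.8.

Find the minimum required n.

For power 0.8 need Φ(δ − z_{0.01}) = 0.8, so δ = z_{0.01} + z_{0.20} = 2.326 + 0.842 = 3.168.
δ = d·√n ⇒ n = (δ/d)² = (3.168 / 0.46)² = 47.43.
Round up to the next whole unit.

n = 48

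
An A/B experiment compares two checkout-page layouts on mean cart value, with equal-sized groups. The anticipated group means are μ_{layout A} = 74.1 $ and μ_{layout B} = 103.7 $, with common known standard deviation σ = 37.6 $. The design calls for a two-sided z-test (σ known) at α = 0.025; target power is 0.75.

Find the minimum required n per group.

Standardized effect: d = |μ_{layout A} − μ_{layout B}| / σ = |74.1 − 103.7| / 37.6 = 0.7872
Set Φ(δ − 2.241) = 0.75; then δ − 2.241 = Φ⁻¹(0.75) = 0.674, giving δ = 2.916.
(The Φ(−δ − z_{α/2}) term is vanishingly small for δ > 0 and is dropped in the standard sample-size formula.)
δ = d·√(n/2) ⇒ n = 2(δ/d)² = 2 × (2.916 / 0.7872)² = 27.44.
Rounding up, n = 28 per group.

n = 28 per group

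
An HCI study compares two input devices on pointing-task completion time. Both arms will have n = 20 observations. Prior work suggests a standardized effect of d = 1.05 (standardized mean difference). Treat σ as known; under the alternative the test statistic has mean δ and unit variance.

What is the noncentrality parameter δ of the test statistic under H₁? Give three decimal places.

δ = d·√(n/2) = 1.05 × √(20/2) = 3.3204

δ ≈ 3.320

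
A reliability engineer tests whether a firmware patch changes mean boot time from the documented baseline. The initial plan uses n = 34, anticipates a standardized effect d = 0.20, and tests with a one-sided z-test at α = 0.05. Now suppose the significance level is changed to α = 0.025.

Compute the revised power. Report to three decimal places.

δ = d·√n = 0.20 × √34 = 1.1662 (unchanged). New critical value: z_{0.025} = 1.960.
Revised power = P(Z > 1.960 − δ) = Φ(-0.794) = 0.2137.

Power ≈ 0.214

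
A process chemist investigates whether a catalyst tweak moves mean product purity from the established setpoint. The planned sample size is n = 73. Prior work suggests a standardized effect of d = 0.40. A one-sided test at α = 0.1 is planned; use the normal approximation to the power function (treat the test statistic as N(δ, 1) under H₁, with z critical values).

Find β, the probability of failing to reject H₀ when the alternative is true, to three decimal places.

Noncentrality parameter: δ = d·√n = 0.40 × √73 = 3.4176
Critical value for a one-sided test at α = 0.1: z_α = 1.282.
Power = P(Z > 1.282 − δ) = Φ(2.136) = 0.9837.
Type II error: β = 1 − power = 1 − 0.9837 = 0.0163.

β ≈ 0.016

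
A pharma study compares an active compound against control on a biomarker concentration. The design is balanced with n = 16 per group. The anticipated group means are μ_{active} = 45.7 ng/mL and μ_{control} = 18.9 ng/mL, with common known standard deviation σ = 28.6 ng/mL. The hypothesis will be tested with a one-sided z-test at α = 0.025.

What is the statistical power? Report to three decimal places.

Power ≈ 0.755

Standardized effect: d = |μ_{active} − μ_{control}| / σ = |45.7 − 18.9| / 28.6 = 0.9371
Noncentrality parameter: λ = d·√(n/2) = 0.9371 × √(16/2) = 2.6504
Critical value for a one-sided test at α = 0.025: z_α = 1.960.
Power = Φ(λ − 1.960) = Φ(0.690) = 0.7550.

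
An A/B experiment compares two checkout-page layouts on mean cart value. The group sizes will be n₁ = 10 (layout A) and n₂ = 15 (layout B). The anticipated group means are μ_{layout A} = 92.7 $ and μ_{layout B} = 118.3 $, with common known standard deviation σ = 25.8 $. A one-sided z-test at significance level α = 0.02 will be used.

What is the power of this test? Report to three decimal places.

Power ≈ 0.647

Standardized effect: d = |μ_{layout A} − μ_{layout B}| / σ = |92.7 − 118.3| / 25.8 = 0.9922
Noncentrality parameter: δ = d / √(1/n₁ + 1/n₂) = 0.9922 / √(1/10 + 1/15) = 2.4305
Critical value for a one-sided test at α = 0.02: z_α = 2.054.
Power = Φ(δ − 2.054) = Φ(0.377) = 0.6468.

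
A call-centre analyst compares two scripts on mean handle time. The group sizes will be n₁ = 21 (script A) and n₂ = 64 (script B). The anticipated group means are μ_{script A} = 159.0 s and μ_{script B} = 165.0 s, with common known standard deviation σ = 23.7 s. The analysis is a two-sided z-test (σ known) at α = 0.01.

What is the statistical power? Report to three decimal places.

Power ≈ 0.058

Standardized effect: d = |μ_{script A} − μ_{script B}| / σ = |159.0 − 165.0| / 23.7 = 0.2532
Noncentrality parameter: λ = d / √(1/n₁ + 1/n₂) = 0.2532 / √(1/21 + 1/64) = 1.0067
Two-sided α = 0.01 → critical value z_{0.005} = 2.576.
Power = Φ(λ − 2.576) + Φ(−λ − 2.576) = Φ(-1.569) + Φ(-3.583) = 0.0583 + 0.0002 = 0.0585.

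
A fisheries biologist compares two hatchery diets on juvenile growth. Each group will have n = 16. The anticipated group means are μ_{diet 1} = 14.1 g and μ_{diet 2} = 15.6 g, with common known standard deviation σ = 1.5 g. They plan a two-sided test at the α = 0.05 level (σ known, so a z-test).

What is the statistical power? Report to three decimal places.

Power ≈ 0.807

Standardized effect: d = |μ_{diet 1} − μ_{diet 2}| / σ = |14.1 − 15.6| / 1.5 = 1.0000
Noncentrality parameter: δ = d·√(n/2) = 1.0000 × √(16/2) = 2.8284
Critical value for a two-sided test at α = 0.05: z_{α/2} = 1.960.
Power = Φ(δ − 1.960) + Φ(−δ − 1.960) = Φ(0.868) + Φ(-4.788) = 0.8074 + 0.0000 = 0.8074.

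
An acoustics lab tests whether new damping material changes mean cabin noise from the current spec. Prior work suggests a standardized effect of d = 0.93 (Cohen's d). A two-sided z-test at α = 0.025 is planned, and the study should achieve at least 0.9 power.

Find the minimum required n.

n = 15

Set Φ(δ − 2.241) = 0.9; then δ − 2.241 = Φ⁻¹(0.9) = 1.282, giving δ = 3.523.
(For δ > 0 the lower-tail rejection region contributes negligibly to power, so the one-term inversion is standard.)
δ = d·√n ⇒ n = (δ/d)² = (3.523 / 0.93)² = 14.35.
Round up to the next whole unit.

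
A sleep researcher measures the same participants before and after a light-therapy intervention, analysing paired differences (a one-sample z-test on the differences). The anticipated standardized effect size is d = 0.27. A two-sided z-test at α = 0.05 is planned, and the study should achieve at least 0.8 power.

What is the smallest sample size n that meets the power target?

n = 108

Set Φ(δ − 1.960) = 0.8; then δ − 1.960 = Φ⁻¹(0.8) = 0.842, giving δ = 2.802.
(Ignoring the negligible lower-tail rejection probability gives the usual closed-form inversion.)
δ = d·√n ⇒ n = (δ/d)² = (2.802 / 0.27)² = 107.67.
Round up to the next whole unit.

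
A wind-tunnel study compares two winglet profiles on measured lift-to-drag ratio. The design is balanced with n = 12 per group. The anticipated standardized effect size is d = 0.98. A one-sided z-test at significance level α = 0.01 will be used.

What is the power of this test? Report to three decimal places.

Noncentrality parameter: δ = d·√(n/2) = 0.98 × √(12/2) = 2.4005
One-sided α = 0.01 → critical value z_{0.01} = 2.326.
Power = Φ(δ − 2.326) = Φ(0.074) = 0.5296.

Power ≈ 0.530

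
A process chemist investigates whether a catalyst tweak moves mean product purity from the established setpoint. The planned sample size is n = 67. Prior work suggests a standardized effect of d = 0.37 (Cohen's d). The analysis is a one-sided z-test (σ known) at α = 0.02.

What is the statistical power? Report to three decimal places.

Power ≈ 0.835

Noncentrality parameter: δ = d·√n = 0.37 × √67 = 3.0286
One-sided α = 0.02 → critical value z_{0.02} = 2.054.
Power = Φ(δ − 2.054) = Φ(0.975) = 0.8352.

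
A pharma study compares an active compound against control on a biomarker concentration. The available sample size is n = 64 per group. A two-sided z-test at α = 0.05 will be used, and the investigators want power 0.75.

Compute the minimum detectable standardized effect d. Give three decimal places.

d ≈ 0.466

Required noncentrality: δ = z_{0.025} + z_{0.25} = 1.960 + 0.674 = 2.634.
(Lower-tail contribution to power is negligible for δ > 0.)
δ = d·√(n/2) ⇒ d = δ/√(n/2) = 2.634/√(64/2) = 0.4657.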